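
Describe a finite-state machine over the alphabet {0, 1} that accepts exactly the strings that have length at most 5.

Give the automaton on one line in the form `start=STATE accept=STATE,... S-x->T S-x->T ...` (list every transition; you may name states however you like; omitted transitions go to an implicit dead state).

start=q0 accept=q0,q1,q2,q3,q4,q5 q0-0->q1 q0-1->q1 q1-0->q2 q1-1->q2 q2-0->q3 q2-1->q3 q3-0->q4 q3-1->q4 q4-0->q5 q4-1->q5 q5-0->q6 q5-1->q6 q6-0->q6 q6-1->q6

We only need to distinguish lengths 0, 1, …, 5, and '>5'. Chain q0 → q1 → q2 → q3 → q4 → q5 → q6 on every symbol, with q6 looping. Accepting states: {q0, q1, q2, q3, q4, q5}.
A 7-state machine:
        0   1  
>* q0   q1  q1 
 * q1   q2  q2 
 * q2   q3  q3 
 * q3   q4  q4 
 * q4   q5  q5 
 * q5   q6  q6 
   q6   q6  q6 
(> = start, * = accepting)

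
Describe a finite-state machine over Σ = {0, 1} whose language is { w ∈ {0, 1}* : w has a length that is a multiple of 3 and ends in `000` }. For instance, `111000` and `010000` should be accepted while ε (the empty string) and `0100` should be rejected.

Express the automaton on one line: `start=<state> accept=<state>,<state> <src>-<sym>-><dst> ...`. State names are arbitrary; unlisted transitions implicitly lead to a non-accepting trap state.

start=A accept=G A-0->B A-1->C B-0->D B-1->E C-0->F C-1->E D-0->G D-1->A E-0->H E-1->A F-0->I F-1->A G-0->J G-1->C H-0->K H-1->C I-0->J I-1->C J-0->L J-1->E K-0->L K-1->E L-0->G L-1->A

Build one automaton per condition and run them in lockstep. The first has 3 states tracking the input length modulo 3; the second has 4 states tracking how much of the suffix `000` has currently been matched. A product state is a pair (one from each), accepting exactly when both do.
With 12 states:
       0  1 
>  A   B  C 
   B   D  E 
   C   F  E 
   D   G  A 
   E   H  A 
   F   I  A 
 * G   J  C 
   H   K  C 
   I   J  C 
   J   L  E 
   K   L  E 
   L   G  A 
(> = start, * = accepting)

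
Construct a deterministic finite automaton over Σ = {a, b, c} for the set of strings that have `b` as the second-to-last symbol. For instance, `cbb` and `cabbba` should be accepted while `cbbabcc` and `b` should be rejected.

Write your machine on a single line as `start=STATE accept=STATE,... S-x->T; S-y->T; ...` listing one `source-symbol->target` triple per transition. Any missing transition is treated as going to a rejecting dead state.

start=q0; accept=q7,q8,q9; q0-a->q1; q0-b->q2; q0-c->q3; q1-a->q4; q1-b->q5; q1-c->q6; q2-a->q7; q2-b->q8; q2-c->q9; q3-a->q10; q3-b->q11; q3-c->q12; q4-a->q4; q4-b->q5; q4-c->q6; q5-a->q7; q5-b->q8; q5-c->q9; q6-a->q10; q6-b->q11; q6-c->q12; q7-a->q4; q7-b->q5; q7-c->q6; q8-a->q7; q8-b->q8; q8-c->q9; q9-a->q10; q9-b->q11; q9-c->q12; q10-a->q4; q10-b->q5; q10-c->q6; q11-a->q7; q11-b->q8; q11-c->q9; q12-a->q10; q12-b->q11; q12-c->q12

Because acceptance depends on a position counted from the end, the machine has to buffer the most recent 2 symbols. Make each state the string of the last up-to-2 symbols read; on input `x` shift the window left and append `x`. Accept when the buffered window has length 2 and begins with `b`.
13 states suffice.
          a    b    c  
>  q0     q1   q2   q3 
   q1     q4   q5   q6 
   q2     q7   q8   q9 
   q3    q10  q11  q12 
   q4     q4   q5   q6 
   q5     q7   q8   q9 
   q6    q10  q11  q12 
 * q7     q4   q5   q6 
 * q8     q7   q8   q9 
 * q9    q10  q11  q12 
   q10    q4   q5   q6 
   q11    q7   q8   q9 
   q12   q10  q11  q12 
(> = start, * = accepting)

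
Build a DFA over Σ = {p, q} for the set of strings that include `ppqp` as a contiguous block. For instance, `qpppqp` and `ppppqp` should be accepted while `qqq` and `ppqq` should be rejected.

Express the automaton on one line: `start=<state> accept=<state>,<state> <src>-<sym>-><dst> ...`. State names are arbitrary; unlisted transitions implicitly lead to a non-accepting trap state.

start=A accept=E A-p->B A-q->A B-p->C B-q->A C-p->C C-q->D D-p->E D-q->A E-p->E E-q->E

Track how much of `ppqp` has been matched so far: state A is no progress, E is the absorbing accept state reached once `ppqp` has occurred. Intermediate states record partial matches; on a mismatch, fall back to the longest reusable overlap.
With 5 states:
       p  q 
>  A   B  A 
   B   C  A 
   C   C  D 
   D   E  A 
 * E   E  E 
(> = start, * = accepting)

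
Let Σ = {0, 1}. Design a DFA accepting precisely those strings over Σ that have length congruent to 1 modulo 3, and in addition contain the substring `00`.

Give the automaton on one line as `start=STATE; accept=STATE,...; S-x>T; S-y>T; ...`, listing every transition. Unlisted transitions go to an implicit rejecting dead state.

start=s0; accept=s8; s0-0>s1; s0-1>s2; s1-0>s3; s1-1>s4; s2-0>s5; s2-1>s4; s3-0>s6; s3-1>s6; s4-0>s7; s4-1>s0; s5-0>s6; s5-1>s0; s6-0>s8; s6-1>s8; s7-0>s8; s7-1>s2; s8-0>s3; s8-1>s3

Handle the two conditions separately and then intersect. One (3 states) tracks the input length modulo 3; the other (3 states) tracks whether and how much of `00` has been seen. Each combined state is a pair, one component from each; accept when both components accept.
A 9-state machine:
        0   1  
>  s0   s1  s2 
   s1   s3  s4 
   s2   s5  s4 
   s3   s6  s6 
   s4   s7  s0 
   s5   s6  s0 
   s6   s8  s8 
   s7   s8  s2 
 * s8   s3  s3 
(> = start, * = accepting)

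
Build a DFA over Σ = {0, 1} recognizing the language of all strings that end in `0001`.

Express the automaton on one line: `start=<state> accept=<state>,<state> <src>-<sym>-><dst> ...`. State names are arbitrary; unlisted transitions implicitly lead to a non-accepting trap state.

Let each state record the length of the longest suffix of the input read so far that is also a prefix of `0001`. B means the last symbol is `0`; C means the last 2 symbols are `00`; D means the last 3 symbols are `000`; E means the last 4 symbols are `0001`. Accept only at E, where the string currently ends in `0001`.
With 5 states:
       0  1 
>  A   B  A 
   B   C  A 
   C   D  A 
   D   D  E 
 * E   B  A 
(> = start, * = accepting)

start=A accept=E A-0->B A-1->A B-0->C B-1->A C-0->D C-1->A D-0->D D-1->E E-0->B E-1->A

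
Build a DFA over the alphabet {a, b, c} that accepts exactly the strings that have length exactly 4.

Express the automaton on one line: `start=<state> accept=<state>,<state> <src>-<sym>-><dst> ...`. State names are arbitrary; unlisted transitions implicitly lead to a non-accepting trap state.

start=s0 accept=s4 s0-a->s1 s0-b->s1 s0-c->s1 s1-a->s2 s1-b->s2 s1-c->s2 s2-a->s3 s2-b->s3 s2-c->s3 s3-a->s4 s3-b->s4 s3-c->s4 s4-a->s5 s4-b->s5 s4-c->s5 s5-a->s5 s5-b->s5 s5-c->s5

Count input length up to 5: every symbol moves from s0 toward s5, which means 'more than 4' and absorbs. Accept from {s4}.
6 states suffice.
        a   b   c  
>  s0   s1  s1  s1 
   s1   s2  s2  s2 
   s2   s3  s3  s3 
   s3   s4  s4  s4 
 * s4   s5  s5  s5 
   s5   s5  s5  s5 
(> = start, * = accepting)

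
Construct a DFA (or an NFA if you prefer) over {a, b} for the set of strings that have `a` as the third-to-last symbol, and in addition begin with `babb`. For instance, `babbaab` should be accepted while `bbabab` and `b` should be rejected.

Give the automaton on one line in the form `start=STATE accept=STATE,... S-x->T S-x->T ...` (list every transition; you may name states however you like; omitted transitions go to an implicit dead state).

Handle the two conditions separately and then intersect. One (15 states) tracks the last 3 symbols read; the other (6 states) tracks whether the input so far still matches the prefix `babb`. Each combined state is a pair, one component from each; accept when both components accept. Equivalent product states are then merged.
A 13-state machine:
          a    b  
>  q0     q1   q2 
   q1     q1   q1 
   q2     q3   q1 
   q3     q1   q4 
   q4     q1   q5 
 * q5     q6   q7 
   q6     q8   q9 
   q7     q6   q7 
   q8    q10  q11 
   q9    q12   q5 
 * q10   q10  q11 
 * q11   q12   q5 
 * q12    q8   q9 
(> = start, * = accepting)

start=q0 accept=q5,q10,q11,q12 q0-a->q1 q0-b->q2 q1-a->q1 q1-b->q1 q2-a->q3 q2-b->q1 q3-a->q1 q3-b->q4 q4-a->q1 q4-b->q5 q5-a->q6 q5-b->q7 q6-a->q8 q6-b->q9 q7-a->q6 q7-b->q7 q8-a->q10 q8-b->q11 q9-a->q12 q9-b->q5 q10-a->q10 q10-b->q11 q11-a->q12 q11-b->q5 q12-a->q8 q12-b->q9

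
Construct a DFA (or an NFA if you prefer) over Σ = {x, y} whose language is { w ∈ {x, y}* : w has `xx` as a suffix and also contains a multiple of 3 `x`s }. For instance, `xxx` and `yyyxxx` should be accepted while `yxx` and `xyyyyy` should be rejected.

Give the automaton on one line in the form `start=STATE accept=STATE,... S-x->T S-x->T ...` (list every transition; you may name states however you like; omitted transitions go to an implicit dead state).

start=s0 accept=s3 s0-x->s1 s0-y->s0 s1-x->s2 s1-y->s1 s2-x->s3 s2-y->s4 s3-x->s1 s3-y->s0 s4-x->s0 s4-y->s4

Handle the two conditions separately and then intersect. One (3 states) tracks how much of the suffix `xx` has currently been matched; the other (3 states) tracks the count of `x`s modulo 3. Each combined state is a pair, one component from each; accept when both components accept. Minimizing collapses redundant product states.
With 5 states:
        x   y  
>  s0   s1  s0 
   s1   s2  s1 
   s2   s3  s4 
 * s3   s1  s0 
   s4   s0  s4 
(> = start, * = accepting)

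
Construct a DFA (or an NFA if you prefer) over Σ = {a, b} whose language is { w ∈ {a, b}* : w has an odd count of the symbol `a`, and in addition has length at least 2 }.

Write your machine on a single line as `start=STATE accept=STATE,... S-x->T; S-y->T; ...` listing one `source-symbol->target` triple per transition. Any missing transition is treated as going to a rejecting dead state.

Build one automaton per condition and run them in lockstep. The first has 2 states tracking the count of `a`s modulo 2; the second has 4 states tracking the input length, saturating at 3. A product state is a pair (one from each), accepting exactly when both do. Minimizing collapses redundant product states.
With 4 states:
        a   b  
>  S0   S1  S2 
   S1   S2  S3 
   S2   S3  S2 
 * S3   S2  S3 
(> = start, * = accepting)

start=S0; accept=S3; S0-a->S1; S0-b->S2; S1-a->S2; S1-b->S3; S2-a->S3; S2-b->S2; S3-a->S2; S3-b->S3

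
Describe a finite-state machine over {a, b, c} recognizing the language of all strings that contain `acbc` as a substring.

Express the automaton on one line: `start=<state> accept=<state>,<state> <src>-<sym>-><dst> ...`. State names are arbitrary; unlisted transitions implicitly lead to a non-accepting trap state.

States s0..s3 record the length of the longest prefix of `acbc` that matches the current input suffix. Reaching s4 means `acbc` has been seen, and we stay there forever. Accept from s4.
5 states suffice.
        a   b   c  
>  s0   s1  s0  s0 
   s1   s1  s0  s2 
   s2   s1  s3  s0 
   s3   s1  s0  s4 
 * s4   s4  s4  s4 
(> = start, * = accepting)

start=s0 accept=s4 s0-a->s1 s0-b->s0 s0-c->s0 s1-a->s1 s1-b->s0 s1-c->s2 s2-a->s1 s2-b->s3 s2-c->s0 s3-a->s1 s3-b->s0 s3-c->s4 s4-a->s4 s4-b->s4 s4-c->s4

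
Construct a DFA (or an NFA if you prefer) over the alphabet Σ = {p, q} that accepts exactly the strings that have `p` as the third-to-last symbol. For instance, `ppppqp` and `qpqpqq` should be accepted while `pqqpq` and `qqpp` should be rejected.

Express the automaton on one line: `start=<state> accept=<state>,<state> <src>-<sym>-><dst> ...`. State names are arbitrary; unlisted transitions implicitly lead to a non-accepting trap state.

Because acceptance depends on a position counted from the end, the machine has to buffer the most recent 3 symbols. Make each state the string of the last up-to-3 symbols read; on input `x` shift the window left and append `x`. Accept when the buffered window has length 3 and begins with `p`.
With 15 states:
       p  q 
>  A   B  C 
   B   D  E 
   C   F  G 
   D   H  I 
   E   J  K 
   F   L  M 
   G   N  O 
 * H   H  I 
 * I   J  K 
 * J   L  M 
 * K   N  O 
   L   H  I 
   M   J  K 
   N   L  M 
   O   N  O 
(> = start, * = accepting)

start=A accept=H,I,J,K A-p->B A-q->C B-p->D B-q->E C-p->F C-q->G D-p->H D-q->I E-p->J E-q->K F-p->L F-q->M G-p->N G-q->O H-p->H H-q->I I-p->J I-q->K J-p->L J-q->M K-p->N K-q->O L-p->H L-q->I M-p->J M-q->K N-p->L N-q->M O-p->N O-q->O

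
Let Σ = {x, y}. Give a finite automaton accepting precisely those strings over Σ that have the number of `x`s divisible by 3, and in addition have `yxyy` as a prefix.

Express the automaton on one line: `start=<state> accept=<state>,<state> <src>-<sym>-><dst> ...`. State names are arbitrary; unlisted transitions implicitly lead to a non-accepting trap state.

Build one automaton per condition and run them in lockstep. The first has 3 states tracking the count of `x`s modulo 3; the second has 6 states tracking whether the input so far still matches the prefix `yxyy`. A product state is a pair (one from each), accepting exactly when both do. Equivalent product states are then merged.
        x   y  
>  S0   S1  S2 
   S1   S1  S1 
   S2   S3  S1 
   S3   S1  S4 
   S4   S1  S5 
   S5   S6  S5 
   S6   S7  S6 
 * S7   S5  S7 
(> = start, * = accepting)

start=S0 accept=S7 S0-x->S1 S0-y->S2 S1-x->S1 S1-y->S1 S2-x->S3 S2-y->S1 S3-x->S1 S3-y->S4 S4-x->S1 S4-y->S5 S5-x->S6 S5-y->S5 S6-x->S7 S6-y->S6 S7-x->S5 S7-y->S7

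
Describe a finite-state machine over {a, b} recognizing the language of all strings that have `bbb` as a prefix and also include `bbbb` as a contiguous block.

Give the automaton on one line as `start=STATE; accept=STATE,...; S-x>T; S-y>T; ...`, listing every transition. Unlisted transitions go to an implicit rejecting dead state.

Build one automaton per condition and run them in lockstep. The first has 5 states tracking whether the input so far still matches the prefix `bbb`; the second has 5 states tracking whether and how much of `bbbb` has been seen. A product state is a pair (one from each), accepting exactly when both do.
          a    b  
>  S0     S1   S2 
   S1     S1   S3 
   S2     S1   S4 
   S3     S1   S5 
   S4     S1   S6 
   S5     S1   S7 
   S6     S8   S9 
   S7     S1  S10 
   S8     S8  S11 
 * S9     S9   S9 
   S10   S10  S10 
   S11    S8  S12 
   S12    S8   S6 
(> = start, * = accepting)

start=S0; accept=S9; S0-a>S1; S0-b>S2; S1-a>S1; S1-b>S3; S2-a>S1; S2-b>S4; S3-a>S1; S3-b>S5; S4-a>S1; S4-b>S6; S5-a>S1; S5-b>S7; S6-a>S8; S6-b>S9; S7-a>S1; S7-b>S10; S8-a>S8; S8-b>S11; S9-a>S9; S9-b>S9; S10-a>S10; S10-b>S10; S11-a>S8; S11-b>S12; S12-a>S8; S12-b>S6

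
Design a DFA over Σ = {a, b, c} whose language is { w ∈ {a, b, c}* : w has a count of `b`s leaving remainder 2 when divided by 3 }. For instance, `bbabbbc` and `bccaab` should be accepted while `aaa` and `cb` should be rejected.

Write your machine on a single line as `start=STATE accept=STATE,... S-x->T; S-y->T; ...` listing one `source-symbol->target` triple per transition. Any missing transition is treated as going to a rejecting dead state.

start=S0; accept=S2; S0-a->S0; S0-b->S1; S0-c->S0; S1-a->S1; S1-b->S2; S1-c->S1; S2-a->S2; S2-b->S0; S2-c->S2

Keep the running count of `b`s modulo 3: each `b` advances along the cycle S0 → S1 → S2 → S0 while other symbols loop. Accept at S2.
3 states suffice.
        a   b   c  
>  S0   S0  S1  S0 
   S1   S1  S2  S1 
 * S2   S2  S0  S2 
(> = start, * = accepting)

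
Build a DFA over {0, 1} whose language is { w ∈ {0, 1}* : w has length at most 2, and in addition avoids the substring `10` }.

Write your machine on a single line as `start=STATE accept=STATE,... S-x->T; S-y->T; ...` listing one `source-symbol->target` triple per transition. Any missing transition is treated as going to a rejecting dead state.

start=q0; accept=q0,q1,q2,q3; q0-0->q1; q0-1->q2; q1-0->q3; q1-1->q3; q2-0->q4; q2-1->q3; q3-0->q4; q3-1->q4; q4-0->q4; q4-1->q4

Handle the two conditions separately and then intersect. The first has 4 states tracking the input length, saturating at 3; the second has 3 states tracking partial matches of the forbidden pattern `10`. A product state is a pair (one from each), accepting exactly when both do. Minimizing collapses redundant product states.
        0   1  
>* q0   q1  q2 
 * q1   q3  q3 
 * q2   q4  q3 
 * q3   q4  q4 
   q4   q4  q4 
(> = start, * = accepting)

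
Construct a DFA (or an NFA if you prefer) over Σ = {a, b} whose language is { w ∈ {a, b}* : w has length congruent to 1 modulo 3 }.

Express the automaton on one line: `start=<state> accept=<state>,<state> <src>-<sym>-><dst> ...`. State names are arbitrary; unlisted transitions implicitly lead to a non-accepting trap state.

Only the length mod 3 matters, so use a 3-cycle: from any state, every input symbol moves to the next state, wrapping q2 back to q0. Mark q1 accepting.
With 3 states:
        a   b  
>  q0   q1  q1 
 * q1   q2  q2 
   q2   q0  q0 
(> = start, * = accepting)

start=q0 accept=q1 q0-a->q1 q0-b->q1 q1-a->q2 q1-b->q2 q2-a->q0 q2-b->q0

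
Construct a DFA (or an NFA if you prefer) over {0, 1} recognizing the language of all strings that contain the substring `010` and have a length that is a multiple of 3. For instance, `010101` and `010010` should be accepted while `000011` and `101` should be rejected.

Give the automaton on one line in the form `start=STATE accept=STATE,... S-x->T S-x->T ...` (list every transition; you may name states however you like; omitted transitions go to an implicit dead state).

start=A accept=I A-0->B A-1->C B-0->D B-1->E C-0->D C-1->F D-0->G D-1->H E-0->I E-1->A F-0->G F-1->A G-0->B G-1->J H-0->K H-1->C I-0->K I-1->K J-0->L J-1->F K-0->L K-1->L L-0->I L-1->I

Handle the two conditions separately and then intersect. The first has 4 states tracking whether and how much of `010` has been seen; the second has 3 states tracking the input length modulo 3. A product state is a pair (one from each), accepting exactly when both do.
A 12-state machine:
       0  1 
>  A   B  C 
   B   D  E 
   C   D  F 
   D   G  H 
   E   I  A 
   F   G  A 
   G   B  J 
   H   K  C 
 * I   K  K 
   J   L  F 
   K   L  L 
   L   I  I 
(> = start, * = accepting)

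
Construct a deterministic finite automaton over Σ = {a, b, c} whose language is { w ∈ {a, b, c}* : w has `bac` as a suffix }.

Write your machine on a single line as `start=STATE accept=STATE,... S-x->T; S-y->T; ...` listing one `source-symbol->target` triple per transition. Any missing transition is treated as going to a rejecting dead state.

Let each state record the length of the longest suffix of the input read so far that is also a prefix of `bac`. q1 means the last symbol is `b`; q2 means the last 2 symbols are `ba`; q3 means the last 3 symbols are `bac`. Accept only at q3, where the string currently ends in `bac`.
A 4-state machine:
        a   b   c  
>  q0   q0  q1  q0 
   q1   q2  q1  q0 
   q2   q0  q1  q3 
 * q3   q0  q1  q0 
(> = start, * = accepting)

start=q0; accept=q3; q0-a->q0; q0-b->q1; q0-c->q0; q1-a->q2; q1-b->q1; q1-c->q0; q2-a->q0; q2-b->q1; q2-c->q3; q3-a->q0; q3-b->q1; q3-c->q0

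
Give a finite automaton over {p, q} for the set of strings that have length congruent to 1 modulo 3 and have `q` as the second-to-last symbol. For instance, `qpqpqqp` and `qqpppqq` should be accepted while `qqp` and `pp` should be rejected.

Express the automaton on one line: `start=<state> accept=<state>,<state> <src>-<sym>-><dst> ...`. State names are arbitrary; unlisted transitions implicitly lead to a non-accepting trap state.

start=S0 accept=S13,S14 S0-p->S1 S0-q->S2 S1-p->S3 S1-q->S4 S2-p->S5 S2-q->S6 S3-p->S7 S3-q->S8 S4-p->S9 S4-q->S10 S5-p->S7 S5-q->S8 S6-p->S9 S6-q->S10 S7-p->S11 S7-q->S12 S8-p->S13 S8-q->S14 S9-p->S11 S9-q->S12 S10-p->S13 S10-q->S14 S11-p->S3 S11-q->S4 S12-p->S5 S12-q->S6 S13-p->S3 S13-q->S4 S14-p->S5 S14-q->S6

Build one automaton per condition and run them in lockstep. The first has 3 states tracking the input length modulo 3; the second has 7 states tracking the last 2 symbols read. A product state is a pair (one from each), accepting exactly when both do.
          p    q  
>  S0     S1   S2 
   S1     S3   S4 
   S2     S5   S6 
   S3     S7   S8 
   S4     S9  S10 
   S5     S7   S8 
   S6     S9  S10 
   S7    S11  S12 
   S8    S13  S14 
   S9    S11  S12 
   S10   S13  S14 
   S11    S3   S4 
   S12    S5   S6 
 * S13    S3   S4 
 * S14    S5   S6 
(> = start, * = accepting)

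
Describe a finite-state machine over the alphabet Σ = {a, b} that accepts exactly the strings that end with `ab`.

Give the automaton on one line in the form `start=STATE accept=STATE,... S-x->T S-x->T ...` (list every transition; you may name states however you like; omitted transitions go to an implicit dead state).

start=q0 accept=q2 q0-a->q1 q0-b->q0 q1-a->q1 q1-b->q2 q2-a->q1 q2-b->q0

Let each state record the length of the longest suffix of the input read so far that is also a prefix of `ab`. q1 means the last symbol is `a`; q2 means the last 2 symbols are `ab`. Accept only at q2, where the string currently ends in `ab`.
With 3 states:
        a   b  
>  q0   q1  q0 
   q1   q1  q2 
 * q2   q1  q0 
(> = start, * = accepting)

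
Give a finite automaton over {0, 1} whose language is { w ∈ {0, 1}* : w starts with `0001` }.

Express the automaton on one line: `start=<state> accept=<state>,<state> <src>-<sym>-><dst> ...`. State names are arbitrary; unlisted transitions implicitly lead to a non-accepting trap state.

Walk along `0001` while the input agrees: from q0 take `0` to q1, and so on. Any deviation drops to the rejecting sink q5. Once q4 is reached the prefix is confirmed and every continuation is accepted.
With 6 states:
        0   1  
>  q0   q1  q5 
   q1   q2  q5 
   q2   q3  q5 
   q3   q5  q4 
 * q4   q4  q4 
   q5   q5  q5 
(> = start, * = accepting)

start=q0 accept=q4 q0-0->q1 q0-1->q5 q1-0->q2 q1-1->q5 q2-0->q3 q2-1->q5 q3-0->q5 q3-1->q4 q4-0->q4 q4-1->q4 q5-0->q5 q5-1->q5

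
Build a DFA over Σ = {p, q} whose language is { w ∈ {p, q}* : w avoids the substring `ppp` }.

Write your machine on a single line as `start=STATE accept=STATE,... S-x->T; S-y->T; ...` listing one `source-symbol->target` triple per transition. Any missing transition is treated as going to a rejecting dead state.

This is the complement of 'contains `ppp`'. Use the same substring-matching states — A through D holding how much of `ppp` has just been matched — but flip the accepting set: everything except the trap D accepts.
With 4 states:
       p  q 
>* A   B  A 
 * B   C  A 
 * C   D  A 
   D   D  D 
(> = start, * = accepting)

start=A; accept=A,B,C; A-p->B; A-q->A; B-p->C; B-q->A; C-p->D; C-q->A; D-p->D; D-q->D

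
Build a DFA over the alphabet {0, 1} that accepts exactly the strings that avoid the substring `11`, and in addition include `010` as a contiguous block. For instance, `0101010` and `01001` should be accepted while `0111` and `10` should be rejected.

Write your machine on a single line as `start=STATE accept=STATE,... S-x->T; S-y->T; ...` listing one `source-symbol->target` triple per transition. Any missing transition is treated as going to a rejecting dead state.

Run two small machines in parallel and take their product. The first has 3 states tracking partial matches of the forbidden pattern `11`; the second has 4 states tracking whether and how much of `010` has been seen. A product state is a pair (one from each), accepting exactly when both do. Minimizing collapses redundant product states.
With 7 states:
        0   1  
>  q0   q1  q2 
   q1   q1  q3 
   q2   q1  q4 
   q3   q5  q4 
   q4   q4  q4 
 * q5   q5  q6 
 * q6   q5  q4 
(> = start, * = accepting)

start=q0; accept=q5,q6; q0-0->q1; q0-1->q2; q1-0->q1; q1-1->q3; q2-0->q1; q2-1->q4; q3-0->q5; q3-1->q4; q4-0->q4; q4-1->q4; q5-0->q5; q5-1->q6; q6-0->q5; q6-1->q4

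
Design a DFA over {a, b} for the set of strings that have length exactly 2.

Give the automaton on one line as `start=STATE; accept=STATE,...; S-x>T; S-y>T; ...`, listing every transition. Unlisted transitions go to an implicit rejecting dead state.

Count input length up to 3: every symbol moves from q0 toward q3, which means 'more than 2' and absorbs. Accept from {q2}.
4 states suffice.
        a   b  
>  q0   q1  q1 
   q1   q2  q2 
 * q2   q3  q3 
   q3   q3  q3 
(> = start, * = accepting)

start=q0; accept=q2; q0-a>q1; q0-b>q1; q1-a>q2; q1-b>q2; q2-a>q3; q2-b>q3; q3-a>q3; q3-b>q3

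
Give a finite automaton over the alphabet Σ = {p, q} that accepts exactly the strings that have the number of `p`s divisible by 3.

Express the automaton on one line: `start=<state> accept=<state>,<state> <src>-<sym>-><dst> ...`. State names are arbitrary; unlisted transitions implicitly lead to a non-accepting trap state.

start=S0 accept=S0 S0-p->S1 S0-q->S0 S1-p->S2 S1-q->S1 S2-p->S0 S2-q->S2

The only thing that matters is how many `p`s have appeared, reduced mod 3. Use one state per residue: S0 for 0, …, S2 for 2. Reading `p` moves to the next residue; anything else stays put. S0 is accepting.
With 3 states:
        p   q  
>* S0   S1  S0 
   S1   S2  S1 
   S2   S0  S2 
(> = start, * = accepting)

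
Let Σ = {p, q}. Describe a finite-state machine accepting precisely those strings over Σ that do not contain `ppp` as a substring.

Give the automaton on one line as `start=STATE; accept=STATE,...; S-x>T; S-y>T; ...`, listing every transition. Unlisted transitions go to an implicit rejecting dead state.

Track partial matches of the forbidden pattern `ppp`. State s3 is a dead state reached once `ppp` has occurred; every other state accepts. s0 means no part of `ppp` is currently matched.
With 4 states:
        p   q  
>* s0   s1  s0 
 * s1   s2  s0 
 * s2   s3  s0 
   s3   s3  s3 
(> = start, * = accepting)

start=s0; accept=s0,s1,s2; s0-p>s1; s0-q>s0; s1-p>s2; s1-q>s0; s2-p>s3; s2-q>s0; s3-p>s3; s3-q>s3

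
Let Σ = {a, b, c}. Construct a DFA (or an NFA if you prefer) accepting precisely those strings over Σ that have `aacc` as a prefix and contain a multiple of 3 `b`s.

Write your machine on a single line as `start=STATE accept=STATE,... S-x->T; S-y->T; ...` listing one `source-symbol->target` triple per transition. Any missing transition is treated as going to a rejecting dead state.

start=s0; accept=s5; s0-a->s1; s0-b->s2; s0-c->s2; s1-a->s3; s1-b->s2; s1-c->s2; s2-a->s2; s2-b->s2; s2-c->s2; s3-a->s2; s3-b->s2; s3-c->s4; s4-a->s2; s4-b->s2; s4-c->s5; s5-a->s5; s5-b->s6; s5-c->s5; s6-a->s6; s6-b->s7; s6-c->s6; s7-a->s7; s7-b->s5; s7-c->s7

Handle the two conditions separately and then intersect. One (6 states) tracks whether the input so far still matches the prefix `aacc`; the other (3 states) tracks the count of `b`s modulo 3. Each combined state is a pair, one component from each; accept when both components accept. After merging equivalent states the machine shrinks.
        a   b   c  
>  s0   s1  s2  s2 
   s1   s3  s2  s2 
   s2   s2  s2  s2 
   s3   s2  s2  s4 
   s4   s2  s2  s5 
 * s5   s5  s6  s5 
   s6   s6  s7  s6 
   s7   s7  s5  s7 
(> = start, * = accepting)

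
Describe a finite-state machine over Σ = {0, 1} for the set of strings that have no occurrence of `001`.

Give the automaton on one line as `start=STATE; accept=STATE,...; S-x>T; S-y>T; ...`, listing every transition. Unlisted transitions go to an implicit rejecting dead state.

start=q0; accept=q0,q1,q2; q0-0>q1; q0-1>q0; q1-0>q2; q1-1>q0; q2-0>q2; q2-1>q3; q3-0>q3; q3-1>q3

This is the complement of 'contains `001`'. Use the same substring-matching states — q0 through q3 holding how much of `001` has just been matched — but flip the accepting set: everything except the trap q3 accepts.
        0   1  
>* q0   q1  q0 
 * q1   q2  q0 
 * q2   q2  q3 
   q3   q3  q3 
(> = start, * = accepting)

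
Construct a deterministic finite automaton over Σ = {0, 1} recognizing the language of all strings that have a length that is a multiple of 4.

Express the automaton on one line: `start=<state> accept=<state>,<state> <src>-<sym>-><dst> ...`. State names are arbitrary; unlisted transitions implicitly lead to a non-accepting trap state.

start=q0 accept=q0 q0-0->q1 q0-1->q1 q1-0->q2 q1-1->q2 q2-0->q3 q2-1->q3 q3-0->q0 q3-1->q0

Count input length modulo 4: every symbol advances one step around the cycle q0 → q1 → q2 → q3 → q0. Accept at q0.
With 4 states:
        0   1  
>* q0   q1  q1 
   q1   q2  q2 
   q2   q3  q3 
   q3   q0  q0 
(> = start, * = accepting)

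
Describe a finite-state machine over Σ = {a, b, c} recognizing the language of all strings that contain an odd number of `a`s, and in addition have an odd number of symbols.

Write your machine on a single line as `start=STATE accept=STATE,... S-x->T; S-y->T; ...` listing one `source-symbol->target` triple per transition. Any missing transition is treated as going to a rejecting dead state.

Run two small machines in parallel and take their product. The first has 2 states tracking the count of `a`s modulo 2; the second has 2 states tracking the input length modulo 2. A product state is a pair (one from each), accepting exactly when both do.
With 4 states:
        a   b   c  
>  s0   s1  s2  s2 
 * s1   s0  s3  s3 
   s2   s3  s0  s0 
   s3   s2  s1  s1 
(> = start, * = accepting)

start=s0; accept=s1; s0-a->s1; s0-b->s2; s0-c->s2; s1-a->s0; s1-b->s3; s1-c->s3; s2-a->s3; s2-b->s0; s2-c->s0; s3-a->s2; s3-b->s1; s3-c->s1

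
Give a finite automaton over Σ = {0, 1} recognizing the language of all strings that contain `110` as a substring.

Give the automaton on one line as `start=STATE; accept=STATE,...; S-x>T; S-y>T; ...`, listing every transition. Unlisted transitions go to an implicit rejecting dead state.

start=q0; accept=q3; q0-0>q0; q0-1>q1; q1-0>q0; q1-1>q2; q2-0>q3; q2-1>q2; q3-0>q3; q3-1>q3

States q0..q2 record the length of the longest prefix of `110` that matches the current input suffix. Reaching q3 means `110` has been seen, and we stay there forever. Accept from q3.
A 4-state machine:
        0   1  
>  q0   q0  q1 
   q1   q0  q2 
   q2   q3  q2 
 * q3   q3  q3 
(> = start, * = accepting)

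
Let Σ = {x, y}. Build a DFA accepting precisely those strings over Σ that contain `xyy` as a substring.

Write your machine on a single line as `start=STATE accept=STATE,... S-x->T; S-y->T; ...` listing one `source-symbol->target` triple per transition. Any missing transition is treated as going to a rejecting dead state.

Track how much of `xyy` has been matched so far: state S0 is no progress, S3 is the absorbing accept state reached once `xyy` has occurred. Intermediate states record partial matches; on a mismatch, fall back to the longest reusable overlap.
        x   y  
>  S0   S1  S0 
   S1   S1  S2 
   S2   S1  S3 
 * S3   S3  S3 
(> = start, * = accepting)

start=S0; accept=S3; S0-x->S1; S0-y->S0; S1-x->S1; S1-y->S2; S2-x->S1; S2-y->S3; S3-x->S3; S3-y->S3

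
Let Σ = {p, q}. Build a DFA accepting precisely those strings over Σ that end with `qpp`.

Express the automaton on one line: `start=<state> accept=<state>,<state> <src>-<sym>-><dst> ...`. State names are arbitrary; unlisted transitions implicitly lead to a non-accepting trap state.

Remember how much of `qpp` the current input suffix matches. State S0 means no match yet; S1 means the last symbol is `q`; S2 means the last 2 symbols are `qp`; S3 means the last 3 symbols are `qpp`. Only S3 accepts. On a mismatch, fall back to the longest proper suffix that is still a prefix of `qpp`.
        p   q  
>  S0   S0  S1 
   S1   S2  S1 
   S2   S3  S1 
 * S3   S0  S1 
(> = start, * = accepting)

start=S0 accept=S3 S0-p->S0 S0-q->S1 S1-p->S2 S1-q->S1 S2-p->S3 S2-q->S1 S3-p->S0 S3-q->S1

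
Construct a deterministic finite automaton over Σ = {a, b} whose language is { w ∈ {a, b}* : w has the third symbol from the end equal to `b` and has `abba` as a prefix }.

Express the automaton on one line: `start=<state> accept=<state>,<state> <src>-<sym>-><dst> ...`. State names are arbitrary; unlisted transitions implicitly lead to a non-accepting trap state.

start=S0 accept=S5,S6,S7,S12 S0-a->S1 S0-b->S2 S1-a->S2 S1-b->S3 S2-a->S2 S2-b->S2 S3-a->S2 S3-b->S4 S4-a->S5 S4-b->S2 S5-a->S6 S5-b->S7 S6-a->S8 S6-b->S9 S7-a->S10 S7-b->S11 S8-a->S8 S8-b->S9 S9-a->S10 S9-b->S11 S10-a->S6 S10-b->S7 S11-a->S5 S11-b->S12 S12-a->S5 S12-b->S12

Handle the two conditions separately and then intersect. One (15 states) tracks the last 3 symbols read; the other (6 states) tracks whether the input so far still matches the prefix `abba`. Each combined state is a pair, one component from each; accept when both components accept. After merging equivalent states the machine shrinks.
13 states suffice.
          a    b  
>  S0     S1   S2 
   S1     S2   S3 
   S2     S2   S2 
   S3     S2   S4 
   S4     S5   S2 
 * S5     S6   S7 
 * S6     S8   S9 
 * S7    S10  S11 
   S8     S8   S9 
   S9    S10  S11 
   S10    S6   S7 
   S11    S5  S12 
 * S12    S5  S12 
(> = start, * = accepting)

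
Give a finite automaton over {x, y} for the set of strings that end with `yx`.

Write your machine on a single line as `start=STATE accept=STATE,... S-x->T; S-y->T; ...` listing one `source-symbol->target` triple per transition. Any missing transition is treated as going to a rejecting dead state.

Remember how much of `yx` the current input suffix matches. State A means no match yet; B means the last symbol is `y`; C means the last 2 symbols are `yx`. Only C accepts. On a mismatch, fall back to the longest proper suffix that is still a prefix of `yx`.
       x  y 
>  A   A  B 
   B   C  B 
 * C   A  B 
(> = start, * = accepting)

start=A; accept=C; A-x->A; A-y->B; B-x->C; B-y->B; C-x->A; C-y->B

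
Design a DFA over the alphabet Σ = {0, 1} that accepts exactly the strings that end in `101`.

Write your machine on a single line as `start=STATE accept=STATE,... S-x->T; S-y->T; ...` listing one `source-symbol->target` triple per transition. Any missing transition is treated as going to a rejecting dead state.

start=q0; accept=q3; q0-0->q0; q0-1->q1; q1-0->q2; q1-1->q1; q2-0->q0; q2-1->q3; q3-0->q2; q3-1->q1

Remember how much of `101` the current input suffix matches. State q0 means no match yet; q1 means the last symbol is `1`; q2 means the last 2 symbols are `10`; q3 means the last 3 symbols are `101`. Only q3 accepts. On a mismatch, fall back to the longest proper suffix that is still a prefix of `101`.
A 4-state machine:
        0   1  
>  q0   q0  q1 
   q1   q2  q1 
   q2   q0  q3 
 * q3   q2  q1 
(> = start, * = accepting)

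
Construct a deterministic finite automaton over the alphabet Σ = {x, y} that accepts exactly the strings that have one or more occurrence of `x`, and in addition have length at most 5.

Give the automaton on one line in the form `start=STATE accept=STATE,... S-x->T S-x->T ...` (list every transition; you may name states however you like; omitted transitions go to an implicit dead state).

Run two small machines in parallel and take their product. The first has 3 states tracking the count of `x`s, saturating at 2; the second has 7 states tracking the input length, saturating at 6. A product state is a pair (one from each), accepting exactly when both do.
          x    y  
>  S0     S1   S2 
 * S1     S3   S4 
   S2     S4   S5 
 * S3     S6   S6 
 * S4     S6   S7 
   S5     S7   S8 
 * S6     S9   S9 
 * S7     S9  S10 
   S8    S10  S11 
 * S9    S12  S12 
 * S10   S12  S13 
   S11   S13  S14 
 * S12   S15  S15 
 * S13   S15  S16 
   S14   S16  S17 
   S15   S15  S15 
   S16   S15  S16 
   S17   S16  S17 
(> = start, * = accepting)

start=S0 accept=S1,S3,S4,S6,S7,S9,S10,S12,S13 S0-x->S1 S0-y->S2 S1-x->S3 S1-y->S4 S2-x->S4 S2-y->S5 S3-x->S6 S3-y->S6 S4-x->S6 S4-y->S7 S5-x->S7 S5-y->S8 S6-x->S9 S6-y->S9 S7-x->S9 S7-y->S10 S8-x->S10 S8-y->S11 S9-x->S12 S9-y->S12 S10-x->S12 S10-y->S13 S11-x->S13 S11-y->S14 S12-x->S15 S12-y->S15 S13-x->S15 S13-y->S16 S14-x->S16 S14-y->S17 S15-x->S15 S15-y->S15 S16-x->S15 S16-y->S16 S17-x->S16 S17-y->S17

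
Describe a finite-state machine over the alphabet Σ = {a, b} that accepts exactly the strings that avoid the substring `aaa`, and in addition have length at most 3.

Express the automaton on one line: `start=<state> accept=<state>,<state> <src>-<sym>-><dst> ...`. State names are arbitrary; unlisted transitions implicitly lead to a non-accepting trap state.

Run two small machines in parallel and take their product. The first has 4 states tracking partial matches of the forbidden pattern `aaa`; the second has 5 states tracking the input length, saturating at 4. A product state is a pair (one from each), accepting exactly when both do. After merging equivalent states the machine shrinks.
7 states suffice.
        a   b  
>* q0   q1  q2 
 * q1   q3  q4 
 * q2   q4  q4 
 * q3   q5  q6 
 * q4   q6  q6 
   q5   q5  q5 
 * q6   q5  q5 
(> = start, * = accepting)

start=q0 accept=q0,q1,q2,q3,q4,q6 q0-a->q1 q0-b->q2 q1-a->q3 q1-b->q4 q2-a->q4 q2-b->q4 q3-a->q5 q3-b->q6 q4-a->q6 q4-b->q6 q5-a->q5 q5-b->q5 q6-a->q5 q6-b->q5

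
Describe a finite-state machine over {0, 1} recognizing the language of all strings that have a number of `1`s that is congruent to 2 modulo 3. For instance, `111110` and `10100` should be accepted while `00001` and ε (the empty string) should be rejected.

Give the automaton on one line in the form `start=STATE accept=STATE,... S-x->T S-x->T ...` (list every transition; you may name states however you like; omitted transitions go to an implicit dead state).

The only thing that matters is how many `1`s have appeared, reduced mod 3. Use one state per residue: q0 for 0, …, q2 for 2. Reading `1` moves to the next residue; anything else stays put. q2 is accepting.
With 3 states:
        0   1  
>  q0   q0  q1 
   q1   q1  q2 
 * q2   q2  q0 
(> = start, * = accepting)

start=q0 accept=q2 q0-0->q0 q0-1->q1 q1-0->q1 q1-1->q2 q2-0->q2 q2-1->q0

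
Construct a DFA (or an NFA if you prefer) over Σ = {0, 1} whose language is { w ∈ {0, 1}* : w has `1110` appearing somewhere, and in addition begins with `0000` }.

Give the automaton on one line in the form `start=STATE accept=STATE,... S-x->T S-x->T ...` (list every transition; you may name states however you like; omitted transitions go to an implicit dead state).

start=q0 accept=q9 q0-0->q1 q0-1->q2 q1-0->q3 q1-1->q2 q2-0->q2 q2-1->q2 q3-0->q4 q3-1->q2 q4-0->q5 q4-1->q2 q5-0->q5 q5-1->q6 q6-0->q5 q6-1->q7 q7-0->q5 q7-1->q8 q8-0->q9 q8-1->q8 q9-0->q9 q9-1->q9

Build one automaton per condition and run them in lockstep. The first has 5 states tracking whether and how much of `1110` has been seen; the second has 6 states tracking whether the input so far still matches the prefix `0000`. A product state is a pair (one from each), accepting exactly when both do. After merging equivalent states the machine shrinks.
        0   1  
>  q0   q1  q2 
   q1   q3  q2 
   q2   q2  q2 
   q3   q4  q2 
   q4   q5  q2 
   q5   q5  q6 
   q6   q5  q7 
   q7   q5  q8 
   q8   q9  q8 
 * q9   q9  q9 
(> = start, * = accepting)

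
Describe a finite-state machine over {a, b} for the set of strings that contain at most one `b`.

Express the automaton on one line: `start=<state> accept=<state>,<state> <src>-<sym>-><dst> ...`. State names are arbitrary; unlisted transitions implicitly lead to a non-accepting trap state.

Count `b`s, saturating at 2: state q0 means no `b` yet, q1 means one `b` seen, q2 means more than one. Each `b` increments (capped at q2); other symbols loop. Accept from {q0, q1}.
A 3-state machine:
        a   b  
>* q0   q0  q1 
 * q1   q1  q2 
   q2   q2  q2 
(> = start, * = accepting)

start=q0 accept=q0,q1 q0-a->q0 q0-b->q1 q1-a->q1 q1-b->q2 q2-a->q2 q2-b->q2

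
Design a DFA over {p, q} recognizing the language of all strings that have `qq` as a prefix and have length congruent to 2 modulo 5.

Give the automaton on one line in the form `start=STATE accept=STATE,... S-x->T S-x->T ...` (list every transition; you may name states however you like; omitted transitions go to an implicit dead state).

Build one automaton per condition and run them in lockstep. The first has 4 states tracking whether the input so far still matches the prefix `qq`; the second has 5 states tracking the input length modulo 5. A product state is a pair (one from each), accepting exactly when both do. Equivalent product states are then merged.
8 states suffice.
        p   q  
>  S0   S1  S2 
   S1   S1  S1 
   S2   S1  S3 
 * S3   S4  S4 
   S4   S5  S5 
   S5   S6  S6 
   S6   S7  S7 
   S7   S3  S3 
(> = start, * = accepting)

start=S0 accept=S3 S0-p->S1 S0-q->S2 S1-p->S1 S1-q->S1 S2-p->S1 S2-q->S3 S3-p->S4 S3-q->S4 S4-p->S5 S4-q->S5 S5-p->S6 S5-q->S6 S6-p->S7 S6-q->S7 S7-p->S3 S7-q->S3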